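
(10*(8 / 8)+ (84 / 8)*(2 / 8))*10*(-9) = -4545 / 4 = -1136.25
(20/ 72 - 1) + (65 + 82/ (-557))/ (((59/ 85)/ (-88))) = -4864027939/ 591534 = -8222.74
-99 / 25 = -3.96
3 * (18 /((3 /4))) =72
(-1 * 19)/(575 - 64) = -19/511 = -0.04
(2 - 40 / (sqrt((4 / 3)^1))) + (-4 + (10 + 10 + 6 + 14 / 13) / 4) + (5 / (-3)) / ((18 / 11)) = 2633 / 702 - 20* sqrt(3) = -30.89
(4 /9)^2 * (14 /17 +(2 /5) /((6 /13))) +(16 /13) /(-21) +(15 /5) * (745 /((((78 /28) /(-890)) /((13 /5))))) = -3489561349324 /1879605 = -1856539.72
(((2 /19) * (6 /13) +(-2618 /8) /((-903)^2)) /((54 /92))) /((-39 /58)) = -3698639729 /30297220317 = -0.12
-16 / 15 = -1.07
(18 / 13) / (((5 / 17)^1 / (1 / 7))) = 306 / 455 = 0.67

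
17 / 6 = 2.83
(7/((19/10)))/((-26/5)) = -175/247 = -0.71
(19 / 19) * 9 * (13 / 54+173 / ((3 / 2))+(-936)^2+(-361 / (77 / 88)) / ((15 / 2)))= 1655935907 / 210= 7885409.08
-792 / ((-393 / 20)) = 5280 / 131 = 40.31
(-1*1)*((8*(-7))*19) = 1064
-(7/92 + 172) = -15831/92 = -172.08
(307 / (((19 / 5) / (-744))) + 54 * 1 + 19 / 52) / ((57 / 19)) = -59332367 / 2964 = -20017.67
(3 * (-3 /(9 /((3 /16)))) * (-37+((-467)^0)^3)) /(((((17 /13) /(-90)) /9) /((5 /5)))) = -4181.03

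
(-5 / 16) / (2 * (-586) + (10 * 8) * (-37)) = 5 / 66112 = 0.00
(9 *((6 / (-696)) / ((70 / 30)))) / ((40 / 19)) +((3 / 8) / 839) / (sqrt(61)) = -513 / 32480 +3 *sqrt(61) / 409432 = -0.02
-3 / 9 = -1 / 3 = -0.33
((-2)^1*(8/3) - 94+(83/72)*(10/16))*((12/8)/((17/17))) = -56801/384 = -147.92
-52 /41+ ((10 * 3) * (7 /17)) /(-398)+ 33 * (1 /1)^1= 4396978 /138703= 31.70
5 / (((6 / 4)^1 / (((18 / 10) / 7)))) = 6 / 7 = 0.86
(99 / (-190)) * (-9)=891 / 190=4.69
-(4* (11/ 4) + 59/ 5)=-114/ 5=-22.80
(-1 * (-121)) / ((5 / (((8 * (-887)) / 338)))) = -429308 / 845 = -508.06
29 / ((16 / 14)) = 25.38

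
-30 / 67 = -0.45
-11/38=-0.29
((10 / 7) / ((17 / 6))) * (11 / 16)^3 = 19965 / 121856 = 0.16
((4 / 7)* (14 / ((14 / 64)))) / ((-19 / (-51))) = 98.17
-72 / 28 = -18 / 7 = -2.57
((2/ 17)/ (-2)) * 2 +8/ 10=58/ 85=0.68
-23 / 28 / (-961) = 23 / 26908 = 0.00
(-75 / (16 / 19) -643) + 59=-10769 / 16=-673.06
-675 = -675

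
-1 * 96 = -96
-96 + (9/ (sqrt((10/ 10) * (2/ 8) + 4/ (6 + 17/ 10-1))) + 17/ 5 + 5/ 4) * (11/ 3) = -1579/ 20 + 66 * sqrt(15209)/ 227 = -43.09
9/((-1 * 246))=-3/82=-0.04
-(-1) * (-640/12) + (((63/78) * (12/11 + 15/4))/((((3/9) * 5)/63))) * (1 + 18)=47272429/17160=2754.80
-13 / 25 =-0.52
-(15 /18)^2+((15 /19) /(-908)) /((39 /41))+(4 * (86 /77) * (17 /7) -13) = -1547973593 /543981438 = -2.85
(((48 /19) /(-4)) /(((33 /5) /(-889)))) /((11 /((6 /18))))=17780 /6897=2.58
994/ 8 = 497/ 4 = 124.25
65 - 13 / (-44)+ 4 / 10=14453 / 220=65.70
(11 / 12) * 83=913 / 12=76.08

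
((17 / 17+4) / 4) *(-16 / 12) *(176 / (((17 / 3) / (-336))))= 295680 / 17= 17392.94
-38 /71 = -0.54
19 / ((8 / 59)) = 1121 / 8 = 140.12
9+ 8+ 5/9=158/9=17.56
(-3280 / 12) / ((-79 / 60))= 16400 / 79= 207.59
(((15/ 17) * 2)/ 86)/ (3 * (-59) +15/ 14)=-70/ 600151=-0.00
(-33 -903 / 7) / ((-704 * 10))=81 / 3520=0.02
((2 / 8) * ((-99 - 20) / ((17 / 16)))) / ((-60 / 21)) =49 / 5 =9.80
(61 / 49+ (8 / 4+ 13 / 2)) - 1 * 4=563 / 98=5.74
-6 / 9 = -2 / 3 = -0.67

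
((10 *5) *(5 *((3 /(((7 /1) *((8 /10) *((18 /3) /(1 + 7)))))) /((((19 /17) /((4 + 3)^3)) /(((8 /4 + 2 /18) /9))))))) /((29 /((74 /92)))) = 19263125 /54027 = 356.55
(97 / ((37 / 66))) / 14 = 12.36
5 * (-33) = -165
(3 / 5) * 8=24 / 5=4.80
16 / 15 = 1.07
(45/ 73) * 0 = 0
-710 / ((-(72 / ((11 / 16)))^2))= 42955 / 663552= 0.06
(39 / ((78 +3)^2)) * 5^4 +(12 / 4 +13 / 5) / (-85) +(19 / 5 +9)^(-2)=13916414219 / 3807129600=3.66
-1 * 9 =-9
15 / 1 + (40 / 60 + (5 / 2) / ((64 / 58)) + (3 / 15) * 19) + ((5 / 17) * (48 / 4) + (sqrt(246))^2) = 4426991 / 16320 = 271.26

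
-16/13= -1.23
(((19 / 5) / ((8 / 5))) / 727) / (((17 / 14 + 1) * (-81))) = -133 / 7301988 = -0.00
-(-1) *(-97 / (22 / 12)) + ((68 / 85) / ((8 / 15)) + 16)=-779 / 22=-35.41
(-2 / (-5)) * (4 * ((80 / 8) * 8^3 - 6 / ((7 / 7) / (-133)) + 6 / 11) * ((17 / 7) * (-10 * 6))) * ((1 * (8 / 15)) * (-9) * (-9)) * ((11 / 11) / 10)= -5961023.70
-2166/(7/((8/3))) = -5776/7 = -825.14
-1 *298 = -298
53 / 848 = 1 / 16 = 0.06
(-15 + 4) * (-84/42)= 22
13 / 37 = 0.35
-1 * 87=-87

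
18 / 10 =9 / 5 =1.80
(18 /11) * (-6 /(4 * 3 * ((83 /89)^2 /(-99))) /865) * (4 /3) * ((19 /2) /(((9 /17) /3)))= 46052694 /5958985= 7.73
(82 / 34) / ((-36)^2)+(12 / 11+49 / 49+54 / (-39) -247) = -775961177 / 3150576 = -246.29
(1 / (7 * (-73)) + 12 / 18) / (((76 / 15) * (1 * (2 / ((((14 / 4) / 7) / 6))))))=5095 / 932064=0.01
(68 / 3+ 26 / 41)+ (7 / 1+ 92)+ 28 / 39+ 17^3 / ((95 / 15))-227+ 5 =6853504 / 10127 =676.76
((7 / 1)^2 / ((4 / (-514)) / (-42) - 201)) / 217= -37779 / 33628676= -0.00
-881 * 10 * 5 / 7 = -44050 / 7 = -6292.86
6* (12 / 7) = 72 / 7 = 10.29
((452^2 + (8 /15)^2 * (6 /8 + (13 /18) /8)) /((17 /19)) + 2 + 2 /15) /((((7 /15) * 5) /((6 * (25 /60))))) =244652.32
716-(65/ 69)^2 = 3404651/ 4761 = 715.11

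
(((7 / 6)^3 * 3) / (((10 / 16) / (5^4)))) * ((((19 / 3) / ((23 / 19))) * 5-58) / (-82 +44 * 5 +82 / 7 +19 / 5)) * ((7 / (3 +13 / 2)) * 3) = -46156223750 / 21132009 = -2184.19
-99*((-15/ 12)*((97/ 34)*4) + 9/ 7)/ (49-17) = 305811/ 7616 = 40.15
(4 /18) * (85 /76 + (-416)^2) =13152341 /342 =38457.14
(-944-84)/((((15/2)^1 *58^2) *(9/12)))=-2056/37845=-0.05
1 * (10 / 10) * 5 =5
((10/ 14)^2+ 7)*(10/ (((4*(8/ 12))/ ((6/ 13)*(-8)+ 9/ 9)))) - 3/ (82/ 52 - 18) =-419886/ 5551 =-75.64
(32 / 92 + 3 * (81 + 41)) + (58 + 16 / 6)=29464 / 69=427.01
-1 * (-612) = 612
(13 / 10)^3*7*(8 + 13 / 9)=261443 / 1800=145.25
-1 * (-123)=123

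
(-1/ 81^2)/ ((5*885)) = -1/ 29032425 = -0.00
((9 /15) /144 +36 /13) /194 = 0.01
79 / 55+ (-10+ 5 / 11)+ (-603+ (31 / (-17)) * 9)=-586732 / 935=-627.52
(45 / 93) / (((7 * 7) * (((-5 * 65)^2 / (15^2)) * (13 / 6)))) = 162 / 16686215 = 0.00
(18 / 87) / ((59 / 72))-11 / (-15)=0.99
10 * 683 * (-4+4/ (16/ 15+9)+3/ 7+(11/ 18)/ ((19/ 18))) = -355965940/ 20083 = -17724.74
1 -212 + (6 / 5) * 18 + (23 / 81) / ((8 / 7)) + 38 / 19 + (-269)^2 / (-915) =-52618607 / 197640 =-266.23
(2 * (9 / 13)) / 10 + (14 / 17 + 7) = 8798 / 1105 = 7.96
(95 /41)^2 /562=9025 /944722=0.01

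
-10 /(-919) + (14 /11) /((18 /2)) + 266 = 24214802 /90981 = 266.15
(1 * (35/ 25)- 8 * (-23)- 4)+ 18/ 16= 7301/ 40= 182.52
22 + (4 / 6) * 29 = 41.33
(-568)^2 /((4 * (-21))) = -80656 /21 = -3840.76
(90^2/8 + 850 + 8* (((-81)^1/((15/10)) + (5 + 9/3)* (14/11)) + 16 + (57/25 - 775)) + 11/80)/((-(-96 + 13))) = -19983339/365200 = -54.72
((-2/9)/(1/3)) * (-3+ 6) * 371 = -742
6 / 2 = 3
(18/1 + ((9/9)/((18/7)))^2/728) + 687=23755687/33696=705.00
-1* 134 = -134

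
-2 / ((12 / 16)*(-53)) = 8 / 159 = 0.05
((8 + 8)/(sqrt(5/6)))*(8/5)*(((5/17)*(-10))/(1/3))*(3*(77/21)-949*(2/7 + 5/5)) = 6500352*sqrt(30)/119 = 299192.39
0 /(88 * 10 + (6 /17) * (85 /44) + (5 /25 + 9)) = 0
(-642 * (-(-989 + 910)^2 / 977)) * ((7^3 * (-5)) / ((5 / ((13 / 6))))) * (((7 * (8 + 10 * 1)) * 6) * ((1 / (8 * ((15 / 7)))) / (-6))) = 437716348251 / 19540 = 22401041.36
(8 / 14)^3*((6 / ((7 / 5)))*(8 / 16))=960 / 2401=0.40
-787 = -787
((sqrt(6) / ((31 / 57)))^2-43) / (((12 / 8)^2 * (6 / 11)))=-18.51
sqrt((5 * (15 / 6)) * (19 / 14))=5 * sqrt(133) / 14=4.12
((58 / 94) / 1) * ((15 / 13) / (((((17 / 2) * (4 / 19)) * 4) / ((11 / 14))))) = 90915 / 1163344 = 0.08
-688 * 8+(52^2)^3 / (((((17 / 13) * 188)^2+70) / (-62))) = -103606366658688 / 5113123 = -20262834.80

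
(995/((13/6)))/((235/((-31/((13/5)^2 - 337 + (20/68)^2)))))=267426150/1457454349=0.18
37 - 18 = 19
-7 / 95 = -0.07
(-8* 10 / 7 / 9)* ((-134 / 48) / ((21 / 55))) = 36850 / 3969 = 9.28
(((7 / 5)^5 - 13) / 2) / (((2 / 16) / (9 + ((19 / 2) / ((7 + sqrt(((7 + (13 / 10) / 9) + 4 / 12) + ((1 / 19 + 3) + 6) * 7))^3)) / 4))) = -42630333737611467564 / 162916847932165625 - 86481328753782 * sqrt(23017930) / 32583369586433125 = -274.40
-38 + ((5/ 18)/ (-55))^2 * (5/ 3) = -4469251/ 117612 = -38.00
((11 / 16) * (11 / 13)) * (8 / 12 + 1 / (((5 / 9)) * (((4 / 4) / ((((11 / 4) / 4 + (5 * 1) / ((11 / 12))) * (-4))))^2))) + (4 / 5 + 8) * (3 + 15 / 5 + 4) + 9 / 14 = 251968909 / 349440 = 721.06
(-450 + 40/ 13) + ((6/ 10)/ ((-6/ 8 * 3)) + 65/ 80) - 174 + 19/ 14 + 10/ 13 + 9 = -13306039/ 21840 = -609.25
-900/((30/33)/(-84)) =83160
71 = 71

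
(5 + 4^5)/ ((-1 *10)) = -1029/ 10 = -102.90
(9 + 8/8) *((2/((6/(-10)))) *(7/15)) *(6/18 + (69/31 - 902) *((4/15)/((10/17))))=6339.89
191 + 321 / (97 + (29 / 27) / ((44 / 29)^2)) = 194.29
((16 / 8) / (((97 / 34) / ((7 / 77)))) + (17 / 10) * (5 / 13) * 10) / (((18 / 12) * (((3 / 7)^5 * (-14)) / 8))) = -1759049432 / 10111959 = -173.96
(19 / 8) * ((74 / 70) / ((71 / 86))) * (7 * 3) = 90687 / 1420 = 63.86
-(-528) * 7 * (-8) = -29568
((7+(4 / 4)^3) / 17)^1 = 8 / 17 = 0.47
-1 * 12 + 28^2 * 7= 5476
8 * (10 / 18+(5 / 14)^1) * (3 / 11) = 460 / 231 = 1.99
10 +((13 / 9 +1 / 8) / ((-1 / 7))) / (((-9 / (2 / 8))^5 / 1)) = 43535647511 / 4353564672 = 10.00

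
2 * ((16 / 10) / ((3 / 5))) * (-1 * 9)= -48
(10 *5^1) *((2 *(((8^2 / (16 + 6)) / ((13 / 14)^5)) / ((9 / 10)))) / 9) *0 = 0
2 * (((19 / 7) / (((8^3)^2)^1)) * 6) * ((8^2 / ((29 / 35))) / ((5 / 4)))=57 / 7424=0.01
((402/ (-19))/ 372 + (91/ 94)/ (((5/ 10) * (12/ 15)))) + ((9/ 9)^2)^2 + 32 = 3915853/ 110732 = 35.36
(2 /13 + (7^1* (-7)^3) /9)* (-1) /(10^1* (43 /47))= 293233 /10062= 29.14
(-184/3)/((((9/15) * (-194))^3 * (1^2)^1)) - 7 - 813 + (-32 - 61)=-67494903494/73926513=-913.00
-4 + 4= 0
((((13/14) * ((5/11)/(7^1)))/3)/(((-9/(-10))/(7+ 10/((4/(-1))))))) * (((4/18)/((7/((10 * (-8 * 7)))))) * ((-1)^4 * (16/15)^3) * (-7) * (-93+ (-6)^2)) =-16187392/18711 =-865.13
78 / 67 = 1.16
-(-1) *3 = 3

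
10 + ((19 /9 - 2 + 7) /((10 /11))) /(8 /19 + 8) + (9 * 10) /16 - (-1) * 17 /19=596743 /34200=17.45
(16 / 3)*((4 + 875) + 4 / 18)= 126608 / 27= 4689.19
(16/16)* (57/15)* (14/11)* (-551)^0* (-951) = -252966/55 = -4599.38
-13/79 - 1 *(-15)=1172/79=14.84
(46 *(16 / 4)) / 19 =184 / 19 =9.68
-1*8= -8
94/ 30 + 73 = 1142/ 15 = 76.13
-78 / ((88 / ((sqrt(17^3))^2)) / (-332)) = 15903381 / 11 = 1445761.91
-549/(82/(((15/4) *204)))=-419985/82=-5121.77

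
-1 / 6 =-0.17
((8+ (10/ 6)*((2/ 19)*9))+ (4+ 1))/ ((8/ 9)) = 2493/ 152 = 16.40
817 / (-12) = -817 / 12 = -68.08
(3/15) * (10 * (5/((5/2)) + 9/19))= 94/19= 4.95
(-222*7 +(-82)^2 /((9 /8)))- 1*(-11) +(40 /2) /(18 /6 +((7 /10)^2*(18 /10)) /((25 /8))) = 136622695 /30771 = 4439.98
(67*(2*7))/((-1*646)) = -469/323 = -1.45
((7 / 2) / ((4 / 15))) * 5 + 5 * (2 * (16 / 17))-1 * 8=67.04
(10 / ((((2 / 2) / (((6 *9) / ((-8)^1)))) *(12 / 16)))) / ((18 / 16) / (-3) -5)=16.74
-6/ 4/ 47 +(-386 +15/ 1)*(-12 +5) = 244115/ 94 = 2596.97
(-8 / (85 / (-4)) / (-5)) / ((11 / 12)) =-384 / 4675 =-0.08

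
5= 5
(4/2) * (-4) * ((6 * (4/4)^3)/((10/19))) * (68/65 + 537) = -15947688/325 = -49069.81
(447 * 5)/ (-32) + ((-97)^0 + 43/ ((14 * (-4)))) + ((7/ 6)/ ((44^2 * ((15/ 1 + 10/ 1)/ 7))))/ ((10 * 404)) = -571686158657/ 8212512000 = -69.61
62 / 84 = 31 / 42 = 0.74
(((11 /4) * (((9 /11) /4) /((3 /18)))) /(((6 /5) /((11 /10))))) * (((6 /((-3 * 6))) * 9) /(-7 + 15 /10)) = 27 /16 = 1.69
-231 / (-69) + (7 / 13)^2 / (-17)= 3.33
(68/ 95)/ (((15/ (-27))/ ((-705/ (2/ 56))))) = 2416176/ 95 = 25433.43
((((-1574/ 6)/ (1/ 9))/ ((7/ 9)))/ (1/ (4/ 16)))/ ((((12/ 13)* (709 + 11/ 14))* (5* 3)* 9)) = -10231/ 1192440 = -0.01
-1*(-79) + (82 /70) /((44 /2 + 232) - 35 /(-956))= 671544331 /8500065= 79.00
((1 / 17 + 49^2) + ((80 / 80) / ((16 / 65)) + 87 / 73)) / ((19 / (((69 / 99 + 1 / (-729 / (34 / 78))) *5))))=6503541079595 / 14748240078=440.97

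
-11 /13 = -0.85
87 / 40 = 2.18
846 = 846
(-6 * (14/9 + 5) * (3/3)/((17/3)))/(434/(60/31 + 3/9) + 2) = -12449/346664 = -0.04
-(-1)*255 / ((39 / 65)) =425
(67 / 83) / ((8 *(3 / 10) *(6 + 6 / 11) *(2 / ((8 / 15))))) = 737 / 53784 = 0.01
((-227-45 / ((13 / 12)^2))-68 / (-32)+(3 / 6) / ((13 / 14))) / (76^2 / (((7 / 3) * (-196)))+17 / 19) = 2314466931 / 103396904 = 22.38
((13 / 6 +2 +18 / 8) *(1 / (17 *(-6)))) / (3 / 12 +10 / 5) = -77 / 2754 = -0.03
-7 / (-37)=7 / 37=0.19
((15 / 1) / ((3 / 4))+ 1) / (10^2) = 21 / 100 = 0.21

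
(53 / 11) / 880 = 53 / 9680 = 0.01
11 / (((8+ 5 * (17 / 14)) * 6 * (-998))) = -77 / 589818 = -0.00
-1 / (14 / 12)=-0.86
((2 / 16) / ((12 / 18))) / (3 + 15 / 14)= 7 / 152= 0.05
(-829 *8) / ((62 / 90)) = -9627.10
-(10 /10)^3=-1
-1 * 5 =-5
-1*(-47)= 47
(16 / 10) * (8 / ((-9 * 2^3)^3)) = -1 / 29160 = -0.00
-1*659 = -659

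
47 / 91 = 0.52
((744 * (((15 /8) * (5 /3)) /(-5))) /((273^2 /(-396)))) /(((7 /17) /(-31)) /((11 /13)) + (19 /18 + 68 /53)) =113150715480 /106380152333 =1.06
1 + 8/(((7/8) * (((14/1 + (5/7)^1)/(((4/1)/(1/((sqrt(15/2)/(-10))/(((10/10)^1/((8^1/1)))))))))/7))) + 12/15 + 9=-27.32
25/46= 0.54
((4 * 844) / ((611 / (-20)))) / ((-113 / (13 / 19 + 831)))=1066951040 / 1311817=813.34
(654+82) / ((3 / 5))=3680 / 3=1226.67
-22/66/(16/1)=-1/48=-0.02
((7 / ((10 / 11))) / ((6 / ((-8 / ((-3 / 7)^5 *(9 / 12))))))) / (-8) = -1294139 / 10935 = -118.35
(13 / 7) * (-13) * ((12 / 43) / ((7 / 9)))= -18252 / 2107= -8.66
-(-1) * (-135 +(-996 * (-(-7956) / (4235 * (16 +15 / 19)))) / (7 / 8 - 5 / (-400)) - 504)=-14667335721 / 19183703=-764.57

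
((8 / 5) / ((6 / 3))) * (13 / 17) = 52 / 85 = 0.61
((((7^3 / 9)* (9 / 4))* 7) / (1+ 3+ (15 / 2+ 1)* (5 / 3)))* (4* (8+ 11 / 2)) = 194481 / 109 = 1784.23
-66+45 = -21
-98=-98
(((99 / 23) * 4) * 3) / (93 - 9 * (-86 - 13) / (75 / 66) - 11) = 7425 / 124499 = 0.06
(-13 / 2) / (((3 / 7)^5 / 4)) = -436982 / 243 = -1798.28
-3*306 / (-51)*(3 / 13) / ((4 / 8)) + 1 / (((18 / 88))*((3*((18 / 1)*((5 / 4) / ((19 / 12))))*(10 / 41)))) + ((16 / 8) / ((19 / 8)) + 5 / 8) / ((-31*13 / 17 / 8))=8.28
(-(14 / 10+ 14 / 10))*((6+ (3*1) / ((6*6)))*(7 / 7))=-511 / 30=-17.03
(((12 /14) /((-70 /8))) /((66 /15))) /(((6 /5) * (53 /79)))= -0.03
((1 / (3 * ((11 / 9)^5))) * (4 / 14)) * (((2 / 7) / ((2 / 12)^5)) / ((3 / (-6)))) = -155.16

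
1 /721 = 0.00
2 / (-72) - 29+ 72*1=1547 / 36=42.97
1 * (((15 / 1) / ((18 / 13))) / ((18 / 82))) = 2665 / 54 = 49.35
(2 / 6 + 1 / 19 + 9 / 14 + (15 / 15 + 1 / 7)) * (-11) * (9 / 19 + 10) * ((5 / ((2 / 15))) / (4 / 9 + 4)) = -2111.07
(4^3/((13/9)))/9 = 4.92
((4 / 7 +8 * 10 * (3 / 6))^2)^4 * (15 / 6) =105800258559305482240 / 5764801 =18352803255360.50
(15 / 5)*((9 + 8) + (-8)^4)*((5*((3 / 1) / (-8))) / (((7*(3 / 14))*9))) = -6855 / 4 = -1713.75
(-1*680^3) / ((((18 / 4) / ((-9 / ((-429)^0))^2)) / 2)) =-11319552000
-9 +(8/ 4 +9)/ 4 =-6.25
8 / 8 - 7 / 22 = 15 / 22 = 0.68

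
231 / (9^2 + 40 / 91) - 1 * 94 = -675613 / 7411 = -91.16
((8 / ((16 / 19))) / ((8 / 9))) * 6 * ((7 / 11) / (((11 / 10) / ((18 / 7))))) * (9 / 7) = 207765 / 1694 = 122.65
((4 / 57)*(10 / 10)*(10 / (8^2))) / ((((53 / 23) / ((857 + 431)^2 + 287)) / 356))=5660743095 / 2014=2810696.67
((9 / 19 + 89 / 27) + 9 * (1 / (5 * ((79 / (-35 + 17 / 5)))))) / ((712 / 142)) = 694309 / 1141425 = 0.61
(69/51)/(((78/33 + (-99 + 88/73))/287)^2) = 1221582267983/99829272737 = 12.24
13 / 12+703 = 8449 / 12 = 704.08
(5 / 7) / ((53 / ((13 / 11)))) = 65 / 4081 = 0.02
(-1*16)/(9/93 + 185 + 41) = -0.07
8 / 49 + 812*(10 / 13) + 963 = 1011415 / 637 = 1587.78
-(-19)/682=19/682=0.03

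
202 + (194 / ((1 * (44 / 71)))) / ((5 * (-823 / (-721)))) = 23252587 / 90530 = 256.85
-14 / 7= -2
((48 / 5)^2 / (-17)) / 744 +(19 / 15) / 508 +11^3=26724653461 / 20078700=1331.00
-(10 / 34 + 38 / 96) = -563 / 816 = -0.69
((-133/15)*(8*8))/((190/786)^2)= -23064384/2375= -9711.32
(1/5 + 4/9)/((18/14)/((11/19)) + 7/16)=35728/147375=0.24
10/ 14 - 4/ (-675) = 3403/ 4725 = 0.72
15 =15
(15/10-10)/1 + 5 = -7/2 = -3.50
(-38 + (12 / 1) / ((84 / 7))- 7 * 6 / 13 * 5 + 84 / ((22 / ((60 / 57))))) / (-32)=133499 / 86944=1.54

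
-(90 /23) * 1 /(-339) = 0.01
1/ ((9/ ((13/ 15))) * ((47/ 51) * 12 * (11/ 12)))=221/ 23265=0.01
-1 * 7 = -7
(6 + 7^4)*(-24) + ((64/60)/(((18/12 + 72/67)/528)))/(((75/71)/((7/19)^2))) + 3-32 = -2698059982099/46704375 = -57768.89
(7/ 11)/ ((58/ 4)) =14/ 319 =0.04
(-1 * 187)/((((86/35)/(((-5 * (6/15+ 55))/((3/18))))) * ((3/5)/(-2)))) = -18129650/43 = -421619.77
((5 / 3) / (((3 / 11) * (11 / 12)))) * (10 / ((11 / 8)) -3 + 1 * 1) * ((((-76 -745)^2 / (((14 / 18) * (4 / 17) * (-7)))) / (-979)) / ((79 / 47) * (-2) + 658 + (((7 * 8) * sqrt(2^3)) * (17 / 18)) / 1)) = 36491074670480895 / 1198432886172676 -1684657575646515 * sqrt(2) / 342409396049336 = 23.49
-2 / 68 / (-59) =1 / 2006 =0.00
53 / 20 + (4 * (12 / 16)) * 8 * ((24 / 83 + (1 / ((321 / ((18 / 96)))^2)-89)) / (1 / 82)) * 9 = -119448090703511 / 76021360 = -1571243.80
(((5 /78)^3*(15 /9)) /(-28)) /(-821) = 625 /32727004128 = 0.00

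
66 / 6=11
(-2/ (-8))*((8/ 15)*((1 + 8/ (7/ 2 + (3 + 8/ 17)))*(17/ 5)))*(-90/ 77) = -34612/ 30415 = -1.14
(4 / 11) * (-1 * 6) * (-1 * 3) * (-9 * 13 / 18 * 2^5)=-14976 / 11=-1361.45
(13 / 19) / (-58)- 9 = -9931 / 1102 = -9.01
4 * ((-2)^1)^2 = 16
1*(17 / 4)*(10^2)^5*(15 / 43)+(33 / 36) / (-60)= 458999999999527 / 30960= 14825581395.33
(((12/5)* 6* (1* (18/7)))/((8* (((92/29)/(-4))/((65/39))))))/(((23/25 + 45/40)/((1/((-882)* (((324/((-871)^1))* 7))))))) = -1262950/609827589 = -0.00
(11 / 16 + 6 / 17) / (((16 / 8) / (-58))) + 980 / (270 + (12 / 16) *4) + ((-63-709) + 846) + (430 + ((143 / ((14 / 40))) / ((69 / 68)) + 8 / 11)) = 5515759551 / 6262256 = 880.79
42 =42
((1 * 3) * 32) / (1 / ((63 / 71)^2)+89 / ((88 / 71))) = 1.31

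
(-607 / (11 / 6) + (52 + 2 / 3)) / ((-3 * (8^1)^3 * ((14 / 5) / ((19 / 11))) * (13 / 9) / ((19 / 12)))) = 4146085 / 33825792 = 0.12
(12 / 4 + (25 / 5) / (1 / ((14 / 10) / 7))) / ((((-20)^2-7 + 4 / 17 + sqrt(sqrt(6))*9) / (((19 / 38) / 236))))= -116236674225*6^(1 / 4) / 235660578099126802-60886809*6^(3 / 4) / 235660578099126802 + 2660315805*sqrt(6) / 235660578099126802 + 5078706975125 / 235660578099126802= 0.00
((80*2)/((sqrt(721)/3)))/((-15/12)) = -384*sqrt(721)/721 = -14.30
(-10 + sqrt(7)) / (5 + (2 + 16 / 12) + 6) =-30 / 43 + 3 * sqrt(7) / 43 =-0.51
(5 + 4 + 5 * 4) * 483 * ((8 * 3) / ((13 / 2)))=672336 / 13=51718.15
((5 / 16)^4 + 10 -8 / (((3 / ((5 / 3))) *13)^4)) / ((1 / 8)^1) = 122923862465185 / 1535088402432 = 80.08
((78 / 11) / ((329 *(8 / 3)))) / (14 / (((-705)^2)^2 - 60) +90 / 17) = 491350328773785 / 321845581873549888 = 0.00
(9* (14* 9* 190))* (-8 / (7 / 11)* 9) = -24377760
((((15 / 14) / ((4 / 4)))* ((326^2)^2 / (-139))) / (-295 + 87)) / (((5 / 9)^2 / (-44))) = -3773804274306 / 63245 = -59669606.68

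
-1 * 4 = -4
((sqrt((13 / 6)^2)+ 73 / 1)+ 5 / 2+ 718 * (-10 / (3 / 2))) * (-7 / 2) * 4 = 65926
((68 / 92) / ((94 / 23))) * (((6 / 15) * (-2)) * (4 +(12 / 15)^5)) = -459816 / 734375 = -0.63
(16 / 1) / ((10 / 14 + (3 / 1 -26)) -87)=-112 / 765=-0.15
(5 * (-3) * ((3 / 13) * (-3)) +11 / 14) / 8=2033 / 1456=1.40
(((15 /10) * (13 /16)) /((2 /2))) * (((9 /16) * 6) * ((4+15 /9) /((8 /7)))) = 41769 /2048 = 20.40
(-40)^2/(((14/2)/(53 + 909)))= 219885.71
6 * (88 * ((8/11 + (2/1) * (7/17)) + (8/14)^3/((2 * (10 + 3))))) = 62356512/75803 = 822.61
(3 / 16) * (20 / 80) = 3 / 64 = 0.05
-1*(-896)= 896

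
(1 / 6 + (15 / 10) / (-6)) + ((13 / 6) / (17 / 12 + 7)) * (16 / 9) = 1361 / 3636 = 0.37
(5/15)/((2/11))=11/6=1.83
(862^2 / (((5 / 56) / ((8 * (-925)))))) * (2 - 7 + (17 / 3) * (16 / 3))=-13979451485440 / 9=-1553272387271.11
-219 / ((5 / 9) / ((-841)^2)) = -1394050851 / 5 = -278810170.20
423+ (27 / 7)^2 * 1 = 21456 / 49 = 437.88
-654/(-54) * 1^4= 12.11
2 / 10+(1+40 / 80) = 17 / 10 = 1.70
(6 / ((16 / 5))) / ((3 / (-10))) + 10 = 15 / 4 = 3.75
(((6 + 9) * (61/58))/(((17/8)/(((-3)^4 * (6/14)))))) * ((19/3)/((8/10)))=7040925/3451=2040.26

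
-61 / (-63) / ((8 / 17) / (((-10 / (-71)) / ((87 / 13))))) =67405 / 1556604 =0.04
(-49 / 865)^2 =2401 / 748225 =0.00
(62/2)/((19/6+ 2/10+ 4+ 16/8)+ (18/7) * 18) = 210/377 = 0.56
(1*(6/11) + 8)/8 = 47/44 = 1.07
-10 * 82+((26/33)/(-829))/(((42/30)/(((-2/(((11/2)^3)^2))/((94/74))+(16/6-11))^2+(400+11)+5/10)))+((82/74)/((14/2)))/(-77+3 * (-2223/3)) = -834129135971677334287343828537/1016825707899405498200544900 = -820.33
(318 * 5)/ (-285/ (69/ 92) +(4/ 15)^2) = -178875/ 42742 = -4.18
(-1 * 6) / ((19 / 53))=-318 / 19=-16.74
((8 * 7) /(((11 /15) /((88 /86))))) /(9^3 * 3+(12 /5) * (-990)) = -160 /387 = -0.41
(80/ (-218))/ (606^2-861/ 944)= -37760/ 37787021607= -0.00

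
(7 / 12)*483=1127 / 4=281.75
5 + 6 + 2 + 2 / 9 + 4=155 / 9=17.22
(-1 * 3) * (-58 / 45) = 58 / 15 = 3.87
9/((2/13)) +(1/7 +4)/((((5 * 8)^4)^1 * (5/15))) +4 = 62.50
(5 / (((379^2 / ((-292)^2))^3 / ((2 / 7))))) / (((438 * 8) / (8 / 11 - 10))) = -180440151454720 / 228205435790926517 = -0.00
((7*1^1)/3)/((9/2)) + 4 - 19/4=-25/108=-0.23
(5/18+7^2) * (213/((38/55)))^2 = 13525885175/2888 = 4683478.25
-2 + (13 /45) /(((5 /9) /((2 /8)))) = -187 /100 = -1.87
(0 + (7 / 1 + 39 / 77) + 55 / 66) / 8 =3853 / 3696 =1.04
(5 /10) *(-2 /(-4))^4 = 1 /32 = 0.03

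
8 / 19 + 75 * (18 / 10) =2573 / 19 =135.42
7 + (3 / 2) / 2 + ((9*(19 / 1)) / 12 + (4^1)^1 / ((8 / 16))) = 30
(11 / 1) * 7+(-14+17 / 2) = 143 / 2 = 71.50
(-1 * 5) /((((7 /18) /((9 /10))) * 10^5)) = -81 /700000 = -0.00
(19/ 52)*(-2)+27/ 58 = -0.27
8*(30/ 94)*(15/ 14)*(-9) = -8100/ 329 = -24.62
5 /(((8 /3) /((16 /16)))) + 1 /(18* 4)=17 /9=1.89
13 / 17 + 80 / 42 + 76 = 28085 / 357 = 78.67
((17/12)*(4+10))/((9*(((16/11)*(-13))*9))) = -1309/101088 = -0.01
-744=-744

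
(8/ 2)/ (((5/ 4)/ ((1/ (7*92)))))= 4/ 805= 0.00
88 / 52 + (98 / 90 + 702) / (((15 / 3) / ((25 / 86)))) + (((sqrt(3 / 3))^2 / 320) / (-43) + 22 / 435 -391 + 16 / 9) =-1798005593 / 5187520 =-346.60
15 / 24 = 0.62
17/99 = 0.17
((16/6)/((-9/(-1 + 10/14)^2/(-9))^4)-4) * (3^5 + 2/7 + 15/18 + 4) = -360439276222/363182463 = -992.45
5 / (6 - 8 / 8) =1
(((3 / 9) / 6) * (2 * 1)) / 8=1 / 72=0.01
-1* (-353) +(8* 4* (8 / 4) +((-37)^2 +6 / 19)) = 33940 / 19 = 1786.32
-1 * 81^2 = -6561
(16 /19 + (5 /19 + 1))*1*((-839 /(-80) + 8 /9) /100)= 0.24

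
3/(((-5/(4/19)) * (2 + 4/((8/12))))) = -3/190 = -0.02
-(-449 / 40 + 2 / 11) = 11.04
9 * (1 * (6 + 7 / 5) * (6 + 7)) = 865.80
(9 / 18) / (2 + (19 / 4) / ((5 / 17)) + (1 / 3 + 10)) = 30 / 1709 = 0.02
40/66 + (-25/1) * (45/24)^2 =-184345/2112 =-87.28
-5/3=-1.67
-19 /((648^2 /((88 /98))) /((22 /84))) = -2299 /216040608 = -0.00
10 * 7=70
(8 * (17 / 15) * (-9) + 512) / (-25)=-2152 / 125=-17.22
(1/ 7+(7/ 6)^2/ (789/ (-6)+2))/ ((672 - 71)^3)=617/ 1012035356262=0.00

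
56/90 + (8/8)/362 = 10181/16290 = 0.62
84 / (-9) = -28 / 3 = -9.33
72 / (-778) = -36 / 389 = -0.09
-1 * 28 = -28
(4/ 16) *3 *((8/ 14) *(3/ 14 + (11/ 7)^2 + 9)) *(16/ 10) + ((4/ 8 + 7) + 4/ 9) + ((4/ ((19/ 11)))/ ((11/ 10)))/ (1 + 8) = 16.19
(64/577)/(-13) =-64/7501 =-0.01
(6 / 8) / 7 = 3 / 28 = 0.11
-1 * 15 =-15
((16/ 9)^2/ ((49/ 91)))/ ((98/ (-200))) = -332800/ 27783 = -11.98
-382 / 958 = -191 / 479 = -0.40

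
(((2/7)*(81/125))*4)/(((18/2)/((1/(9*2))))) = 4/875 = 0.00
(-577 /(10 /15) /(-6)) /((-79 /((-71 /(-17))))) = -40967 /5372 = -7.63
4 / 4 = 1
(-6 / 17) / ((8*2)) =-3 / 136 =-0.02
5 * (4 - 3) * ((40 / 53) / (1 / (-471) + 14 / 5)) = 471000 / 349217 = 1.35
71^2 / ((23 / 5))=25205 / 23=1095.87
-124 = -124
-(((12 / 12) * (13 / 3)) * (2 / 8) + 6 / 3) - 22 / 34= -761 / 204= -3.73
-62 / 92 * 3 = -93 / 46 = -2.02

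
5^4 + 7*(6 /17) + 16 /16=10684 /17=628.47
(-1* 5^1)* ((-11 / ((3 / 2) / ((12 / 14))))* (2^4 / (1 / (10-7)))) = 10560 / 7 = 1508.57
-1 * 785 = -785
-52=-52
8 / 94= 4 / 47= 0.09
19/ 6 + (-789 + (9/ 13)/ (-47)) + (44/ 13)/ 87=-27847505/ 35438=-785.81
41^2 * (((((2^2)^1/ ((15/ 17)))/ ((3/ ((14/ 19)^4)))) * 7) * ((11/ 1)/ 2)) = 169063360928/ 5864445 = 28828.54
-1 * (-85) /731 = 5 /43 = 0.12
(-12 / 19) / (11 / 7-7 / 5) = -3.68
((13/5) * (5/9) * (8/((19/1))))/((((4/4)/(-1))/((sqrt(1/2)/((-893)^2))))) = -52 * sqrt(2)/136363779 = -0.00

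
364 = 364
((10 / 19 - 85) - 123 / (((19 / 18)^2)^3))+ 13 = -7546045994 / 47045881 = -160.40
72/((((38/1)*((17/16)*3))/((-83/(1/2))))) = -31872/323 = -98.67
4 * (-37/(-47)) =148/47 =3.15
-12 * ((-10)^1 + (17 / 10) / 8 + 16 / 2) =429 / 20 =21.45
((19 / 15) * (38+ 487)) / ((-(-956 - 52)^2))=-95 / 145152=-0.00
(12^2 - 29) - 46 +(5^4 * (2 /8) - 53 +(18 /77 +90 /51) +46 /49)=6420963 /36652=175.19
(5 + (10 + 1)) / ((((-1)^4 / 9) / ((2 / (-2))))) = -144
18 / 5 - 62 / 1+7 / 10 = -57.70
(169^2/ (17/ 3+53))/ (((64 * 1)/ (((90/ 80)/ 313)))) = 771147/ 28205056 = 0.03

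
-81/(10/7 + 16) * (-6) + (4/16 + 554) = 142041/244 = 582.14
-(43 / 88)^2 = -0.24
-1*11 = -11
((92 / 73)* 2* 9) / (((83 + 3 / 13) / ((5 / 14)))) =26910 / 276451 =0.10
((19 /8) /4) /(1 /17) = 323 /32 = 10.09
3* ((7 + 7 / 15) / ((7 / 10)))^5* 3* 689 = 23119003648 / 27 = 856259394.37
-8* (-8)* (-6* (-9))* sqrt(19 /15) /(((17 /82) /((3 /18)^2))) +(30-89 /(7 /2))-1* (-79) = 585 /7 +2624* sqrt(285) /85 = 604.73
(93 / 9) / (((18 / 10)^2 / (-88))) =-68200 / 243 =-280.66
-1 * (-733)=733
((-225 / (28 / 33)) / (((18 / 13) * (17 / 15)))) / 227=-160875 / 216104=-0.74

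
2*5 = 10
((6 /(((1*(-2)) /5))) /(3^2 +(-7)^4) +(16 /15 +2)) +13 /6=18896 /3615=5.23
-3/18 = -0.17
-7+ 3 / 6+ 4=-5 / 2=-2.50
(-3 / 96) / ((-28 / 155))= 155 / 896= 0.17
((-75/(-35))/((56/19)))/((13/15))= 4275/5096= 0.84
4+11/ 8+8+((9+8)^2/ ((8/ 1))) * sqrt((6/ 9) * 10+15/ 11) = 107/ 8+289 * sqrt(8745)/ 264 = 115.75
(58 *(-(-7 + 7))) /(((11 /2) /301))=0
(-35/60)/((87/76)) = -133/261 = -0.51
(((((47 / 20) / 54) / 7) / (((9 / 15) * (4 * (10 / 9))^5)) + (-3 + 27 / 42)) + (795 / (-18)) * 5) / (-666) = 3839590297211 / 11457331200000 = 0.34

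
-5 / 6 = -0.83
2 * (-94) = -188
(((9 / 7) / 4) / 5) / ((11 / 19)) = 171 / 1540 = 0.11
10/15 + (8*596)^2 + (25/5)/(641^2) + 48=28022749005473/1232643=22733872.67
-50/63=-0.79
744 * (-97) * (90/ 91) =-6495120/ 91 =-71374.95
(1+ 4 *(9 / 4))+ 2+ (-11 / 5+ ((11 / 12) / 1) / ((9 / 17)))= 11.53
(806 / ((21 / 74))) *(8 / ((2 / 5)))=1192880 / 21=56803.81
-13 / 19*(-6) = 4.11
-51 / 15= -17 / 5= -3.40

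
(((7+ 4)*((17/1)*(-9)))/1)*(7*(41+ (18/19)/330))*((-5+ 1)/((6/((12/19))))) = 367121664/1805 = 203391.50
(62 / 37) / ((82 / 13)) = 403 / 1517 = 0.27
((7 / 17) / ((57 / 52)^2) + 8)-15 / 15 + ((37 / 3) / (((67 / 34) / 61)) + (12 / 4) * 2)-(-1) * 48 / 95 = 7320346097 / 18503055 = 395.63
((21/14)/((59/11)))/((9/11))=0.34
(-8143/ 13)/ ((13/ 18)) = -146574/ 169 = -867.30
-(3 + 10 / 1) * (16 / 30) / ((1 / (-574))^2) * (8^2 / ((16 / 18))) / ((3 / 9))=-2467116288 / 5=-493423257.60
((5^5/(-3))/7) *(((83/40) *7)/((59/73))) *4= -3786875/354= -10697.39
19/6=3.17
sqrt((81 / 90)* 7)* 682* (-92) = -94116* sqrt(70) / 5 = -157486.19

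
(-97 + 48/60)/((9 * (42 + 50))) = -481/4140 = -0.12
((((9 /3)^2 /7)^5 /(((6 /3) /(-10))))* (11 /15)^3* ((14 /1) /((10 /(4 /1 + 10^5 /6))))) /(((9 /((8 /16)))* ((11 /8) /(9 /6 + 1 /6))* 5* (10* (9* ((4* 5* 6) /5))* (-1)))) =1512863 /1500625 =1.01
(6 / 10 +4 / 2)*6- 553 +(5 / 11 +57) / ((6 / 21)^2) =166.42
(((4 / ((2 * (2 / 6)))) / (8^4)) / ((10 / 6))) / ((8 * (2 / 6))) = 27 / 81920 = 0.00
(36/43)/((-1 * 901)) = -36/38743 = -0.00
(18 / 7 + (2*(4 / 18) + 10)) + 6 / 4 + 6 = 2585 / 126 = 20.52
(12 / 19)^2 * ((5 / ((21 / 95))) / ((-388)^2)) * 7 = 75 / 178771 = 0.00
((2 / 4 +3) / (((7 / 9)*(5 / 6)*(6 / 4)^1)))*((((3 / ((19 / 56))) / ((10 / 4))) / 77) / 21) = 288 / 36575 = 0.01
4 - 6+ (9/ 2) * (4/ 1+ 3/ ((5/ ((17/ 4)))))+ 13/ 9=10411/ 360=28.92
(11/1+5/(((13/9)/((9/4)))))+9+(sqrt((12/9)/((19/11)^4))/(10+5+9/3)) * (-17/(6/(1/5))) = 1445/52 - 2057 * sqrt(3)/292410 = 27.78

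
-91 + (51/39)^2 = -15090/169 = -89.29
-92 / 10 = -46 / 5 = -9.20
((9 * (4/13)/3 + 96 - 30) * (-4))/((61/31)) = -107880/793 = -136.04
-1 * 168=-168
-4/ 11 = -0.36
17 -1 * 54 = -37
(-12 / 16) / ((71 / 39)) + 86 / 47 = 18925 / 13348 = 1.42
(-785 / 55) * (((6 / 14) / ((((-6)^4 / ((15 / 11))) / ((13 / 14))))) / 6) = -10205 / 10245312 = -0.00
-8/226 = -4/113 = -0.04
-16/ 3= -5.33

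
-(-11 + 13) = -2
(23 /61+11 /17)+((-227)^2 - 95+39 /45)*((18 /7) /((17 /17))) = 4800453276 /36295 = 132262.11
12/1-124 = -112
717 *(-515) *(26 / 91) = -738510 / 7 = -105501.43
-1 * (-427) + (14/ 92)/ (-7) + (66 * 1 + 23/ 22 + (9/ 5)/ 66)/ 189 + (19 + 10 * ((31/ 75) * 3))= 31336061/ 68310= 458.73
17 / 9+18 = 19.89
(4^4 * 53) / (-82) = -6784 / 41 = -165.46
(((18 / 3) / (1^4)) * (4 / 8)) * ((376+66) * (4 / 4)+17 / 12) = 5321 / 4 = 1330.25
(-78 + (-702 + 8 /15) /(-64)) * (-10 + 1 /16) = 1705487 /2560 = 666.21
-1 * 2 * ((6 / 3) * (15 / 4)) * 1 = -15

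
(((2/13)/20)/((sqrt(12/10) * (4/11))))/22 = sqrt(30)/6240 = 0.00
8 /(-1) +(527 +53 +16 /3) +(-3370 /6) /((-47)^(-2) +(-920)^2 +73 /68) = 44041106169056 /76283758875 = 577.33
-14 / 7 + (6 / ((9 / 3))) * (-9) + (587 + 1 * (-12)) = 555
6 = 6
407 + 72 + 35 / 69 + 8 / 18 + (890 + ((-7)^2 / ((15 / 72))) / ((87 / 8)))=41768252 / 30015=1391.58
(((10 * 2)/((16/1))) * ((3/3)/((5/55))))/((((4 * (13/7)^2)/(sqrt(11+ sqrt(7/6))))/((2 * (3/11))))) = 245 * sqrt(6 * sqrt(42)+ 396)/2704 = 1.89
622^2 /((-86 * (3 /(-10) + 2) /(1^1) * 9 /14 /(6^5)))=-23398744320 /731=-32009226.16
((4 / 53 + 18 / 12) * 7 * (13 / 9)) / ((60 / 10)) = 15197 / 5724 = 2.65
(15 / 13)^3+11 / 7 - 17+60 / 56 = -394347 / 30758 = -12.82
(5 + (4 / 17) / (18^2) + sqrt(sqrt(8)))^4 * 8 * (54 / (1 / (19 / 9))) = 304 * (1377 * 2^(3 / 4) + 6886)^4 / 1198435061547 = 1818677.36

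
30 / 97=0.31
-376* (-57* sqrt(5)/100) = 5358* sqrt(5)/25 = 479.23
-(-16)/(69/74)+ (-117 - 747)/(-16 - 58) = 73616/2553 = 28.84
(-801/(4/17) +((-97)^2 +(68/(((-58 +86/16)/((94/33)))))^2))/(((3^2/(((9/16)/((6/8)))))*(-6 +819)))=4646497631515/7532234881776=0.62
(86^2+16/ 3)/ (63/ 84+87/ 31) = 393328/ 189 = 2081.10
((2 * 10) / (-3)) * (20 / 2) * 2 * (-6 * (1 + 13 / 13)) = 1600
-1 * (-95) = 95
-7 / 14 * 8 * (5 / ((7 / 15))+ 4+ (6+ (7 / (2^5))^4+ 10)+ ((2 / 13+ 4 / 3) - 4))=-8073642097 / 71565312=-112.82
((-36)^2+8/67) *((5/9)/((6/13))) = 2822300/1809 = 1560.14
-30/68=-15/34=-0.44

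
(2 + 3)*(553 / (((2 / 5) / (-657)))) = -9083025 / 2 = -4541512.50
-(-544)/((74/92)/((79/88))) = 247112/407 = 607.15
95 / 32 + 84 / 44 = 1717 / 352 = 4.88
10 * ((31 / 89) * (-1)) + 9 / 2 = 181 / 178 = 1.02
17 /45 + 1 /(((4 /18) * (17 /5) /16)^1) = 16489 /765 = 21.55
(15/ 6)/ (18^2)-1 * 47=-30451/ 648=-46.99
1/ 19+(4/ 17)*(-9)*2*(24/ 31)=-32305/ 10013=-3.23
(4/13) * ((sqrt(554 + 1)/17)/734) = 2 * sqrt(555)/81107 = 0.00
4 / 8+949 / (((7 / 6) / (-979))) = -11148845 / 14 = -796346.07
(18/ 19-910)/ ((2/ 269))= -2323084/ 19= -122267.58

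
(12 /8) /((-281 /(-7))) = 21 /562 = 0.04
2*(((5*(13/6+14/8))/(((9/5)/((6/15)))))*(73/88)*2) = 17155/1188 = 14.44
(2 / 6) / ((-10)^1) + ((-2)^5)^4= 31457279 / 30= 1048575.97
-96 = -96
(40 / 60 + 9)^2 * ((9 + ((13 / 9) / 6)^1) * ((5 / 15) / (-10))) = -419659 / 14580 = -28.78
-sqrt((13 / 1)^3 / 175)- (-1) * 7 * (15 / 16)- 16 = -151 / 16- 13 * sqrt(91) / 35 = -12.98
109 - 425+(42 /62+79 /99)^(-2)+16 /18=-58061126575 /184525056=-314.65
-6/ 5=-1.20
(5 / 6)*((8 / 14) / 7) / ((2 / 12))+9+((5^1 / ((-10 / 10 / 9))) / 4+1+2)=227 / 196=1.16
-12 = -12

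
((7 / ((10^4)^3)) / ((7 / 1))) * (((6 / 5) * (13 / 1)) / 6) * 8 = 13 / 625000000000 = 0.00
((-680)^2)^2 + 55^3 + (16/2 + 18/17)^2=61792224746091/289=213813926457.06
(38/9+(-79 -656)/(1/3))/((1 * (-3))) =19807/27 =733.59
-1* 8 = -8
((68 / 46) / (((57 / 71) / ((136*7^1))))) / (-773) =-2298128 / 1013403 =-2.27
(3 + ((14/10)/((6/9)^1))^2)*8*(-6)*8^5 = -11654922.24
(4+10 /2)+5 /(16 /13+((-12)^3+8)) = 201031 /22344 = 9.00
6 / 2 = 3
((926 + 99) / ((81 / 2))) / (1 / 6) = 4100 / 27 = 151.85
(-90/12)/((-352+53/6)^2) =-270/4239481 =-0.00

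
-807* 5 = -4035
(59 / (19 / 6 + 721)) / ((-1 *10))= -177 / 21725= -0.01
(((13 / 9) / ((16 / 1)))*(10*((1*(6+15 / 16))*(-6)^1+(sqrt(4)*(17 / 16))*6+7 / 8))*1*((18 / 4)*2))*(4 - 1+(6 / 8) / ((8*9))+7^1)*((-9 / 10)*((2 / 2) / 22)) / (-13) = -20181 / 2816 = -7.17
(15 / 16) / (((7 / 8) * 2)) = 15 / 28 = 0.54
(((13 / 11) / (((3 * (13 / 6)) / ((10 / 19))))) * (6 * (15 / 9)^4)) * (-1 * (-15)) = 125000 / 1881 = 66.45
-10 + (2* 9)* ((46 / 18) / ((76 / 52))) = 408 / 19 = 21.47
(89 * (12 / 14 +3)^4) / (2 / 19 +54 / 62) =27858668661 / 1380575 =20179.03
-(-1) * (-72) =-72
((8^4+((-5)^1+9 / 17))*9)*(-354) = -221605416 / 17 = -13035612.71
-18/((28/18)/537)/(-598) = 43497/4186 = 10.39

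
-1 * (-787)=787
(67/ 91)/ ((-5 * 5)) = -67/ 2275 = -0.03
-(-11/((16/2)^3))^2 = -121/262144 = -0.00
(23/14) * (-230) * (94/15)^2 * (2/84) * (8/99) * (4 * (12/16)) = -18696976/218295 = -85.65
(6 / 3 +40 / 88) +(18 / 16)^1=315 / 88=3.58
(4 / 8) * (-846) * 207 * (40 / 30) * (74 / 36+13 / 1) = -1757706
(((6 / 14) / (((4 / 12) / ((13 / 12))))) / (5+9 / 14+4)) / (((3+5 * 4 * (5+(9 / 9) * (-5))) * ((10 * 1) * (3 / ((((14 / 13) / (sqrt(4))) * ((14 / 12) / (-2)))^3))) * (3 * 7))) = -0.00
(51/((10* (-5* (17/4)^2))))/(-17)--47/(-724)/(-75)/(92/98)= 612691/144372840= 0.00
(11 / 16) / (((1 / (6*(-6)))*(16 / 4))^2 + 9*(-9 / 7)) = -6237 / 104864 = -0.06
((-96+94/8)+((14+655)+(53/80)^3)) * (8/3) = 99846959/64000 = 1560.11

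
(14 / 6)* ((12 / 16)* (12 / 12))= 7 / 4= 1.75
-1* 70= -70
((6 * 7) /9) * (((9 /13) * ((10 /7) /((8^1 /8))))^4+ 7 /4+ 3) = 1565364259 /58778538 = 26.63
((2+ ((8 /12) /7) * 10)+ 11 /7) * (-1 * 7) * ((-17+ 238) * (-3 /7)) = 20995 /7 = 2999.29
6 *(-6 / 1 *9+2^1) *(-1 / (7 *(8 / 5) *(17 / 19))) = 3705 / 119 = 31.13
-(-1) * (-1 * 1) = -1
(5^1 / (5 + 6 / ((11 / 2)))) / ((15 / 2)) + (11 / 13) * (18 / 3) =5.19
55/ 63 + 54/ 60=1117/ 630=1.77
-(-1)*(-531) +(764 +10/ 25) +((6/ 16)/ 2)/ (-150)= 186719/ 800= 233.40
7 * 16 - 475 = -363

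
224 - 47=177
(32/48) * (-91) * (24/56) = -26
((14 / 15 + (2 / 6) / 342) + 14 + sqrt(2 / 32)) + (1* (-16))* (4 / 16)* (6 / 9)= 128431 / 10260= 12.52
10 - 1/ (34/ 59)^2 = 8079/ 1156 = 6.99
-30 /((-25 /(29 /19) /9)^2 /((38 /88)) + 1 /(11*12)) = -89919720 /23012707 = -3.91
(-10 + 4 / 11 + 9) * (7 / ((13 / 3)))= -147 / 143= -1.03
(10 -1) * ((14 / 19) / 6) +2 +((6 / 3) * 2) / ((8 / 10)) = 154 / 19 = 8.11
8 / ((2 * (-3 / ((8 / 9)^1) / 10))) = -320 / 27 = -11.85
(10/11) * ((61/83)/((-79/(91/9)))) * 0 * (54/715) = 0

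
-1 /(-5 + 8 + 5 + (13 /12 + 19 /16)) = -48 /493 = -0.10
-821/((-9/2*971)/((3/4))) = 821/5826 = 0.14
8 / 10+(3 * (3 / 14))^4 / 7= 1108453 / 1344560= 0.82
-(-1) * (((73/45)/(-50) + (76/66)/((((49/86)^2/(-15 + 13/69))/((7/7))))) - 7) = -11631356117/195252750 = -59.57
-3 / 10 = -0.30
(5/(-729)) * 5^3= -0.86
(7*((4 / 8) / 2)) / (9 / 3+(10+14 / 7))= 7 / 60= 0.12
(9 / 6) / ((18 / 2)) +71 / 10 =109 / 15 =7.27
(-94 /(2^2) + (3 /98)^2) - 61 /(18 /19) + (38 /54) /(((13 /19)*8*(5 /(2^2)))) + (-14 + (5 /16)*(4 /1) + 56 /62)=-13014553912 /130626405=-99.63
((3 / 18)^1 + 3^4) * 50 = 12175 / 3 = 4058.33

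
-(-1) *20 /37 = 20 /37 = 0.54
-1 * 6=-6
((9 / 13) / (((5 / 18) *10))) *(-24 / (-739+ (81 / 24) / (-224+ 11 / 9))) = 0.01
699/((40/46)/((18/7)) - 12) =-144693/2414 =-59.94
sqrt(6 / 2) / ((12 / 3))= 0.43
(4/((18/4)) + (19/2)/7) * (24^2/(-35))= -9056/245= -36.96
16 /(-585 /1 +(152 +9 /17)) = -34 /919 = -0.04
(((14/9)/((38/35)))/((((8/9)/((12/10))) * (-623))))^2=441/45751696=0.00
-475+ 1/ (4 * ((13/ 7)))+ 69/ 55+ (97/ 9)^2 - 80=-101339747/ 231660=-437.45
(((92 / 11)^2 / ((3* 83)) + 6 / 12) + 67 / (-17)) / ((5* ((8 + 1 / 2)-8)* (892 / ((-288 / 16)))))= 9711951 / 380730130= 0.03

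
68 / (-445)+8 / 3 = 3356 / 1335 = 2.51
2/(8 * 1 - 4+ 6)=1/5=0.20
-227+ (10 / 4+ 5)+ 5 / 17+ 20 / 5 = -7317 / 34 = -215.21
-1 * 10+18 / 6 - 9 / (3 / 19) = -64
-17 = -17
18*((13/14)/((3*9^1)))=13/21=0.62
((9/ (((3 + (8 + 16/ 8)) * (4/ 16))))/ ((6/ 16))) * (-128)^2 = 1572864/ 13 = 120989.54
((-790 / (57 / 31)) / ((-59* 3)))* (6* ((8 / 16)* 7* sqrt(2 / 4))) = 85715* sqrt(2) / 3363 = 36.04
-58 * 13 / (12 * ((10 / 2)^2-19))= -377 / 36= -10.47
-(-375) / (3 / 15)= 1875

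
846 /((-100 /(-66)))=13959 /25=558.36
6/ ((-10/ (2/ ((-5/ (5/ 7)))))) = 6/ 35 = 0.17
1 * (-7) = -7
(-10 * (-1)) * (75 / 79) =750 / 79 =9.49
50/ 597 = 0.08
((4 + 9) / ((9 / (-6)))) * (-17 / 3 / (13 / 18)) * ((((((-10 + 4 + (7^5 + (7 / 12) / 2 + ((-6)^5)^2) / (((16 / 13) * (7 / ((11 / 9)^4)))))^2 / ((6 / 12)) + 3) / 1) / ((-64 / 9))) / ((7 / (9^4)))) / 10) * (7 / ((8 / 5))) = -1924729222154354578.72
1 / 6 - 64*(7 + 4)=-4223 / 6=-703.83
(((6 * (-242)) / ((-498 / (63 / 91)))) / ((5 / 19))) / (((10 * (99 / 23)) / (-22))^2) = 2.00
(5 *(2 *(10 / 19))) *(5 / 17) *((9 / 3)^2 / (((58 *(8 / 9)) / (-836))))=-111375 / 493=-225.91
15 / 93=5 / 31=0.16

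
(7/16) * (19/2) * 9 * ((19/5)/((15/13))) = 98553/800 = 123.19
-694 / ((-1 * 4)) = 347 / 2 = 173.50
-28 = -28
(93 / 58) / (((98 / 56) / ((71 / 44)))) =6603 / 4466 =1.48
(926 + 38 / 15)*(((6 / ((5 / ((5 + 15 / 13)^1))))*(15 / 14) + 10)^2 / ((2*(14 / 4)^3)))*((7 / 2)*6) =29604242560 / 405769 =72958.36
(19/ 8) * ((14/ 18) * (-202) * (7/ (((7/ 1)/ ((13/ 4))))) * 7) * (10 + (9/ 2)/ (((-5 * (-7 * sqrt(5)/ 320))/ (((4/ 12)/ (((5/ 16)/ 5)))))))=-5588128 * sqrt(5)/ 15 - 6112015/ 72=-917918.04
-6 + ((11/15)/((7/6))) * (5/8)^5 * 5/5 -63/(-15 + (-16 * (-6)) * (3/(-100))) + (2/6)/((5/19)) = -294750727/256327680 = -1.15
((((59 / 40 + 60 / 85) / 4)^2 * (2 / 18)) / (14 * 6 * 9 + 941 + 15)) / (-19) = -2199289 / 2165896396800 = -0.00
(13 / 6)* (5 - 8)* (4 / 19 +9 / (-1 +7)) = -845 / 76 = -11.12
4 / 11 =0.36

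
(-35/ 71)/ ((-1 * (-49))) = -0.01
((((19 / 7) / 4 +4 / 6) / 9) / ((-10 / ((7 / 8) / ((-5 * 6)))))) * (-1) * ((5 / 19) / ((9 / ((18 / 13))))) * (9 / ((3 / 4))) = -113 / 533520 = -0.00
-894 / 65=-13.75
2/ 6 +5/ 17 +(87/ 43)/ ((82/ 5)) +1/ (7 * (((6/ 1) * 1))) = 0.77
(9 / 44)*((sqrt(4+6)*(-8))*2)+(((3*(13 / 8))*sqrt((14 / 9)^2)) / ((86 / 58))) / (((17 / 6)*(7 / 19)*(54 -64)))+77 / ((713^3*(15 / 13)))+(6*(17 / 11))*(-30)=-48732968613450799 / 174875875618620 -36*sqrt(10) / 11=-289.02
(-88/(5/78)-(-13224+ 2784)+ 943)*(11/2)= 550561/10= 55056.10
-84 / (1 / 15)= -1260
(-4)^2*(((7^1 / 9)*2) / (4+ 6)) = 112 / 45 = 2.49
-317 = -317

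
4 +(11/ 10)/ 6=251/ 60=4.18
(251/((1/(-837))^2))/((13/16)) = 2813485104/13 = 216421931.08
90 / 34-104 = -1723 / 17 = -101.35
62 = 62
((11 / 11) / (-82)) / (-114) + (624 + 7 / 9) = 624.78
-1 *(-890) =890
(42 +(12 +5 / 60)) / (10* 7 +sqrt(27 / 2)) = 22715 / 29319-649* sqrt(6) / 39092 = 0.73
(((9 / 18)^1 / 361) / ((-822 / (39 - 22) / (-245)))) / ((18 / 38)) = 0.01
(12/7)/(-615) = -4/1435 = -0.00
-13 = -13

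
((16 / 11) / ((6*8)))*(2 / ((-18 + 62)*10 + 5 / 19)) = 38 / 276045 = 0.00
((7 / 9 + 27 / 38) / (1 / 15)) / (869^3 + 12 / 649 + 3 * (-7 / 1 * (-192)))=1651705 / 48552494290194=0.00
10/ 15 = 2/ 3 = 0.67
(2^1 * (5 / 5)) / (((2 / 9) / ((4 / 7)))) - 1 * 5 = 1 / 7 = 0.14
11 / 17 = 0.65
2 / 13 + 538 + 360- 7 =11585 / 13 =891.15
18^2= 324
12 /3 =4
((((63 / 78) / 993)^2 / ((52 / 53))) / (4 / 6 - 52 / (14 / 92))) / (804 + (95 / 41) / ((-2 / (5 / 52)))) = -319431 / 129873944694787228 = -0.00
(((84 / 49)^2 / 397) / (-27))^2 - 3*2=-20434637030 / 3405772881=-6.00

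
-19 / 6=-3.17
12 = 12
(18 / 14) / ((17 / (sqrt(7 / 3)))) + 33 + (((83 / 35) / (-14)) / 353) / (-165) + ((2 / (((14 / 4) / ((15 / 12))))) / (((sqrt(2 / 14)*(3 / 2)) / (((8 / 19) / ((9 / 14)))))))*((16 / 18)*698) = 3*sqrt(21) / 119 + 941821733 / 28540050 + 893440*sqrt(7) / 4617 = 545.10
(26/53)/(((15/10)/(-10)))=-520/159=-3.27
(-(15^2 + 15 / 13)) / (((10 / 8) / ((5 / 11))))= -11760 / 143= -82.24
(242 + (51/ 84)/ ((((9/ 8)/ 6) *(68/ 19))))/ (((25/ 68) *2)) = 173434/ 525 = 330.35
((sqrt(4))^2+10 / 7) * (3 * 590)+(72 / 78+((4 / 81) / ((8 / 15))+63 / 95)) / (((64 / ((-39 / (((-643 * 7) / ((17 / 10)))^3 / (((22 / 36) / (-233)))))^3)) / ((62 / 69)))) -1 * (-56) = 9664.57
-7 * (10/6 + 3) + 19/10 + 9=-21.77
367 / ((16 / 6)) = 1101 / 8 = 137.62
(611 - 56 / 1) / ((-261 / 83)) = -15355 / 87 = -176.49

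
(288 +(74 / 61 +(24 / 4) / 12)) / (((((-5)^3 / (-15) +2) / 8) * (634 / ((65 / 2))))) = 11.50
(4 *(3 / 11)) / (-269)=-12 / 2959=-0.00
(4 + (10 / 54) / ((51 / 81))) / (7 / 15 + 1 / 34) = 8.66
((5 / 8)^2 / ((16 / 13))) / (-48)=-325 / 49152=-0.01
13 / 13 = 1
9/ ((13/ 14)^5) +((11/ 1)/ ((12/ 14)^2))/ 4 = 897146831/ 53466192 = 16.78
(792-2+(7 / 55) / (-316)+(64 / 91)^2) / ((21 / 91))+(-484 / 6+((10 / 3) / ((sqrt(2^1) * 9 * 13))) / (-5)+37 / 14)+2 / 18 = 333549564709 / 99639540-sqrt(2) / 351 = 3347.56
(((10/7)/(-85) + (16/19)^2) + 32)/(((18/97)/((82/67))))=5585418110/25904277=215.62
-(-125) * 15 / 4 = 1875 / 4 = 468.75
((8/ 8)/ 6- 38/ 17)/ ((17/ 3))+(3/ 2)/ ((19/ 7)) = 1030/ 5491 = 0.19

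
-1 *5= -5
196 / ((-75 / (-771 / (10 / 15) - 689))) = 361718 / 75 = 4822.91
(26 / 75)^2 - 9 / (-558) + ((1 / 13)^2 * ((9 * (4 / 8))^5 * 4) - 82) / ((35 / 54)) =-58.99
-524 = -524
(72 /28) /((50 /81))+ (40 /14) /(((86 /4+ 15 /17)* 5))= 558169 /133175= 4.19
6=6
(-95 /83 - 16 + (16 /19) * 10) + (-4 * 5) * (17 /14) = -364389 /11039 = -33.01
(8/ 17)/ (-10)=-4/ 85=-0.05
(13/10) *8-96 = -428/5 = -85.60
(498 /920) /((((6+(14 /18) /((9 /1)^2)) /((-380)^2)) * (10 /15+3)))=3931744860 /1108393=3547.25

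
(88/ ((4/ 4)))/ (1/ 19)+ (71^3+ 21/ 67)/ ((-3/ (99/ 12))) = -131666271/ 134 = -982584.11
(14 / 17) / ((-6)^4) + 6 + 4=110167 / 11016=10.00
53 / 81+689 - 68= 50354 / 81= 621.65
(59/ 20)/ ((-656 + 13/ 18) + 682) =531/ 4810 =0.11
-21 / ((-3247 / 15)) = 315 / 3247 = 0.10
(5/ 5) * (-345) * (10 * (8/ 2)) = -13800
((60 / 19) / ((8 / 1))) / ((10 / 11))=33 / 76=0.43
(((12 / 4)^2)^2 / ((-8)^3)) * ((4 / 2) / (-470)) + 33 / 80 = 49713 / 120320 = 0.41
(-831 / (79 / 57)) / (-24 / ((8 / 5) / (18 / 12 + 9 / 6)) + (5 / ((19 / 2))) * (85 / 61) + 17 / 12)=658780236 / 47080603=13.99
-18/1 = -18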